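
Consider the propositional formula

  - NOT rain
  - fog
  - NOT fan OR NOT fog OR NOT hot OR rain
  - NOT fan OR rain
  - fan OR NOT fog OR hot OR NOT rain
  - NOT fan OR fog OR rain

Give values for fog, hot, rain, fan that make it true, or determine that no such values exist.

Unit clause (NOT rain) forces rain = False.
Unit clause (fog) forces fog = True.
In (NOT fan OR rain) only NOT fan is left, so fan = False.
Set hot = True.
All clauses satisfied.

fog=T, hot=T, rain=F, fan=F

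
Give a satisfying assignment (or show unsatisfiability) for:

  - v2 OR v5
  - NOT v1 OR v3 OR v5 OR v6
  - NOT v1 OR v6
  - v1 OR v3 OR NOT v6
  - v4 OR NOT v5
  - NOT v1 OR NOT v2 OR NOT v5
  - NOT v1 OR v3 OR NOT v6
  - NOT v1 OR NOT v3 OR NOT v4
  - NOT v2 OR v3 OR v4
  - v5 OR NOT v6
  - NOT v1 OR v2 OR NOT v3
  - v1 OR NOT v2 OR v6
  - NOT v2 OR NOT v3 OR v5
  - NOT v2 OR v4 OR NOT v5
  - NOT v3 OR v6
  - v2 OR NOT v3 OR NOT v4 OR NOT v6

Try v1 = True:
  (NOT v1 OR v6) forces v6 = True.
  (NOT v1 OR v3 OR NOT v6) forces v3 = True.
  (NOT v1 OR NOT v3 OR NOT v4) forces v4 = False.
  (v4 OR NOT v5) forces v5 = False.
  clause (v5 OR NOT v6) is falsified — backtrack.
So v1 = False.
Set v2 = True.
  then (v1 OR NOT v2 OR v6) forces v6 = True.
  then (v1 OR v3 OR NOT v6) forces v3 = True.
  then (v5 OR NOT v6) forces v5 = True.
  then (NOT v2 OR v4 OR NOT v5) forces v4 = True.
All clauses satisfied.

v1=F, v2=T, v3=T, v4=T, v5=T, v6=T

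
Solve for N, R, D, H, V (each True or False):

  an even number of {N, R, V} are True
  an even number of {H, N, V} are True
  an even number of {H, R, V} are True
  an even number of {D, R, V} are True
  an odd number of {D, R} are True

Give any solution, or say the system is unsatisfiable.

Unsatisfiable — no assignment works.

Adding constraints 1, 2, 3, 4, 5 mod 2: every variable appears an even number of times on the left, so the left side is 0.
But the right sides sum to 1 (mod 2). 0 ≠ 1 — the system is inconsistent.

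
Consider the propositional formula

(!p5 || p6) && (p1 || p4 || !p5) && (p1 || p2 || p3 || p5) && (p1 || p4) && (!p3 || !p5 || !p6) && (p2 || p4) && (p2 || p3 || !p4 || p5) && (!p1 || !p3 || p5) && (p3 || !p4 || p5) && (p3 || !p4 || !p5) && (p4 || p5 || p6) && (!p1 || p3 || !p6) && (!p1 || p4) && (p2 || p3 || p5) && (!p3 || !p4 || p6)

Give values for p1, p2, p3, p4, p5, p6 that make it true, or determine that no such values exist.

p1 = False, p2 = False, p3 = True, p4 = True, p5 = False, p6 = True

Set p1 = False.
  then (p1 || p4) forces p4 = True.
Set p2 = False.
Try p3 = False:
  (p1 || p2 || p3 || p5) forces p5 = True.
  clause (p3 || !p4 || !p5) is falsified — backtrack.
So p3 = True.
  then (!p3 || !p4 || p6) forces p6 = True.
  then (!p3 || !p5 || !p6) forces p5 = False.
All clauses satisfied.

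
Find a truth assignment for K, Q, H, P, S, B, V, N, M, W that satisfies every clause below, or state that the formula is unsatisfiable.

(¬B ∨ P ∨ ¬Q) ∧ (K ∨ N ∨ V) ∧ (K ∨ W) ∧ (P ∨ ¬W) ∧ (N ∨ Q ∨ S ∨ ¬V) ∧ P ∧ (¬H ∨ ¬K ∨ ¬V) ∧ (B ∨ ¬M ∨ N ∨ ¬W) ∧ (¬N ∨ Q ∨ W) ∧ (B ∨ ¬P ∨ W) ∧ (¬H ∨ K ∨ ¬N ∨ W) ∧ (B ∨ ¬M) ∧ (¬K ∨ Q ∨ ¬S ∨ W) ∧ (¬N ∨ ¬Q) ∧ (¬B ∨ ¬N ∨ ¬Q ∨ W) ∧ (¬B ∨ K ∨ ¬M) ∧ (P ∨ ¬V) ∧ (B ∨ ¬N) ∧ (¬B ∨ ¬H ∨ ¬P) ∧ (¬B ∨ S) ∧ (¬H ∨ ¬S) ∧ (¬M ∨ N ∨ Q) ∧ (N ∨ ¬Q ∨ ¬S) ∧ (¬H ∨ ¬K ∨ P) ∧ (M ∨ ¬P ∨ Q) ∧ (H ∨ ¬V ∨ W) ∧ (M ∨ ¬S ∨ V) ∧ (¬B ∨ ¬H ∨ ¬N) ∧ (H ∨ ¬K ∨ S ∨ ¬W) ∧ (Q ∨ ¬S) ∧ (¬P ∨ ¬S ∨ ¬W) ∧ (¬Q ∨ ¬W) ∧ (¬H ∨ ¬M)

Case S = True:
  (P) forces P = True.
  (¬H ∨ ¬S) forces H = False.
  (Q ∨ ¬S) forces Q = True.
  (¬N ∨ ¬Q) forces N = False.
  Clause (N ∨ ¬Q ∨ ¬S) is falsified — contradiction.
Case S = False:
  (P) forces P = True.
  (¬B ∨ S) forces B = False.
  (B ∨ ¬P ∨ W) forces W = True.
  (B ∨ ¬M) forces M = False.
  (B ∨ ¬N) forces N = False.
  (M ∨ ¬P ∨ Q) forces Q = True.
  Clause (¬Q ∨ ¬W) is falsified — contradiction.
Both cases fail, so the formula is unsatisfiable.

No satisfying assignment exists.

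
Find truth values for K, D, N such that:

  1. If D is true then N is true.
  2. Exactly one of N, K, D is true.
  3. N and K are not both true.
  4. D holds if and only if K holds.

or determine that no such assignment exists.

K=F, D=F, N=T

  (1) D=F ⇒ N: vacuous ✓
  (2) {N, K, D}: 1 true — exactly one ✓
  (3) N=T, K=F — not both ✓
  (4) D=F, K=F — same ✓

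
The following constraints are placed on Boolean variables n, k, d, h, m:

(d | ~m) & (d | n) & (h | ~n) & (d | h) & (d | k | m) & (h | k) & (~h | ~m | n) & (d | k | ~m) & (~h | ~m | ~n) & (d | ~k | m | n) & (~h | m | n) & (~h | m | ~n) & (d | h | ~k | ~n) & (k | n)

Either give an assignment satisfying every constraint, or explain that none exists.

Try n = True:
  (h | ~n) forces h = True.
  (~h | ~m | ~n) forces m = False.
  clause (~h | m | ~n) is falsified — backtrack.
So n = False.
  then (d | n) forces d = True.
  then (k | n) forces k = True.
Set h = False.
Set m = False.
All clauses satisfied.

n=F; k=T; d=T; h=F; m=F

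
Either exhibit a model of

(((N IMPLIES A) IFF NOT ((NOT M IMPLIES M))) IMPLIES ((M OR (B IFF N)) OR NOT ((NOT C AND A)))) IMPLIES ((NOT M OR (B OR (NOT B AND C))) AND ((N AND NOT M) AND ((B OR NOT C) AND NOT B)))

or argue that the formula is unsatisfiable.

B = True, A = True, N = False, M = False, C = False

  (((N IMPLIES A) IFF NOT ((NOT M IMPLIES M))) IMPLIES ((M OR (B IFF N)) OR NOT ((NOT C AND A)))) IMPLIES ((NOT M OR (B OR (NOT B AND C))) AND ((N AND NOT M) AND ((B OR NOT C) AND NOT B))) = True
    ((N IMPLIES A) IFF NOT ((NOT M IMPLIES M))) IMPLIES ((M OR (B IFF N)) OR NOT ((NOT C AND A))) = False
      (N IMPLIES A) IFF NOT ((NOT M IMPLIES M)) = True
        N IMPLIES A = True
        NOT ((NOT M IMPLIES M)) = True
          NOT M IMPLIES M = False
            NOT M = True
      (M OR (B IFF N)) OR NOT ((NOT C AND A)) = False
        M OR (B IFF N) = False
          B IFF N = False
        NOT ((NOT C AND A)) = False
          NOT C AND A = True
            NOT C = True
    (NOT M OR (B OR (NOT B AND C))) AND ((N AND NOT M) AND ((B OR NOT C) AND NOT B)) = False
      NOT M OR (B OR (NOT B AND C)) = True
        NOT M = True
        B OR (NOT B AND C) = True
          NOT B AND C = False
            NOT B = False
      (N AND NOT M) AND ((B OR NOT C) AND NOT B) = False
        N AND NOT M = False
          NOT M = True
        (B OR NOT C) AND NOT B = False
          B OR NOT C = True
            NOT C = True
          NOT B = False
The formula evaluates to True.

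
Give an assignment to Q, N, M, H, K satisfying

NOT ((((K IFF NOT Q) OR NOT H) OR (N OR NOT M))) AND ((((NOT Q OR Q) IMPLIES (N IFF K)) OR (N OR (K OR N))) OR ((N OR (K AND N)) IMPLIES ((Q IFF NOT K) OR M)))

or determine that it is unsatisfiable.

Q = False, N = False, M = True, H = True, K = False

  NOT ((((K IFF NOT Q) OR NOT H) OR (N OR NOT M))) = True
    ((K IFF NOT Q) OR NOT H) OR (N OR NOT M) = False
      (K IFF NOT Q) OR NOT H = False
        K IFF NOT Q = False
          NOT Q = True
        NOT H = False
      N OR NOT M = False
        NOT M = False
  (((NOT Q OR Q) IMPLIES (N IFF K)) OR (N OR (K OR N))) OR ((N OR (K AND N)) IMPLIES ((Q IFF NOT K) OR M)) = True
    ((NOT Q OR Q) IMPLIES (N IFF K)) OR (N OR (K OR N)) = True
      (NOT Q OR Q) IMPLIES (N IFF K) = True
        NOT Q OR Q = True
          NOT Q = True
        N IFF K = True
      N OR (K OR N) = False
        K OR N = False
    (N OR (K AND N)) IMPLIES ((Q IFF NOT K) OR M) = True
      N OR (K AND N) = False
        K AND N = False
      (Q IFF NOT K) OR M = True
        Q IFF NOT K = False
          NOT K = True
Both conjuncts True, so the formula holds.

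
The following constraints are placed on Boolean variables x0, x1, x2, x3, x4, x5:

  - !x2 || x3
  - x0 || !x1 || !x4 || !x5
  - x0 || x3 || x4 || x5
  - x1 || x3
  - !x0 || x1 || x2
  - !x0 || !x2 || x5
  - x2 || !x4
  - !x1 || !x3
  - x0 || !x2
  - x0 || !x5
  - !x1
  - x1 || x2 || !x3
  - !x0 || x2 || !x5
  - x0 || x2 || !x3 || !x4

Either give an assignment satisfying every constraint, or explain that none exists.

x0 = True; x1 = False; x2 = True; x3 = True; x4 = True; x5 = True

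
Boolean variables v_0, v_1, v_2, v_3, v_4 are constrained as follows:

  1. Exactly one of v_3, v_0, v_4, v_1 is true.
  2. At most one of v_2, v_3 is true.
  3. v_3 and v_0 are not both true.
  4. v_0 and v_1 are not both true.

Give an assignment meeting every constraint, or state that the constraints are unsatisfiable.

v_0: False, v_1: False, v_2: False, v_3: True, v_4: False

  (1) {v_3, v_0, v_4, v_1}: 1 true — exactly one ✓
  (2) {v_2, v_3}: 1 true — at most one ✓
  (3) v_3=T, v_0=F — not both ✓
  (4) v_0=F, v_1=F — not both ✓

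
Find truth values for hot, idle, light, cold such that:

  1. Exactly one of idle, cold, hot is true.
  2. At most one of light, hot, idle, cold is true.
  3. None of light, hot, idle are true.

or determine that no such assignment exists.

hot=F, idle=F, light=F, cold=T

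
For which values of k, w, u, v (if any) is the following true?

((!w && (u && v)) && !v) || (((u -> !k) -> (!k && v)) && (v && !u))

k: False; w: False; u: False; v: True

  ((!w && (u && v)) && !v) || (((u -> !k) -> (!k && v)) && (v && !u)) = True
    (!w && (u && v)) && !v = False
      !w && (u && v) = False
        !w = True
        u && v = False
      !v = False
    ((u -> !k) -> (!k && v)) && (v && !u) = True
      (u -> !k) -> (!k && v) = True
        u -> !k = True
          !k = True
        !k && v = True
          !k = True
      v && !u = True
        !u = True
The formula evaluates to True.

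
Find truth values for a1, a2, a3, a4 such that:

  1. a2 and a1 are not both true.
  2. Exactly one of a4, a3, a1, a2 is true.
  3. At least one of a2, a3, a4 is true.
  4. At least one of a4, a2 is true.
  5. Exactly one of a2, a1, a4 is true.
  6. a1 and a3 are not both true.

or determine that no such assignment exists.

a1: False, a2: True, a3: False, a4: False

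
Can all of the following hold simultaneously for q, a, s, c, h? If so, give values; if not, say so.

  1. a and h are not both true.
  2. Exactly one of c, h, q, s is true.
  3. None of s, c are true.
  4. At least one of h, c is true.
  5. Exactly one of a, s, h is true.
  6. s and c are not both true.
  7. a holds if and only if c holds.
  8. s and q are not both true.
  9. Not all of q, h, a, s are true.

q=F; a=F; s=F; c=F; h=T

  (1) a=F, h=T — not both ✓
  (2) {c, h, q, s}: 1 true — exactly one ✓
  (3) {s, c}: 0 true — none ✓
  (4) {h, c}: 1 true — at least one ✓
  (5) {a, s, h}: 1 true — exactly one ✓
  (6) s=F, c=F — not both ✓
  (7) a=F, c=F — same ✓
  (8) s=F, q=F — not both ✓
  (9) {q, h, a, s}: 1/4 true — not all ✓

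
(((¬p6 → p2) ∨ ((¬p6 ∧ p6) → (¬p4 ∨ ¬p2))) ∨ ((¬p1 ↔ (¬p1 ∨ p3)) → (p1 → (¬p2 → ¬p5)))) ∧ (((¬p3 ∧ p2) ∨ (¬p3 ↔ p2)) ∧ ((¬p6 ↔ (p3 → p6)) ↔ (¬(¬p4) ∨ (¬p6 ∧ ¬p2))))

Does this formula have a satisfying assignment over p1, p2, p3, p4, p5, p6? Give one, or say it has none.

p1=F, p2=T, p3=F, p4=F, p5=F, p6=T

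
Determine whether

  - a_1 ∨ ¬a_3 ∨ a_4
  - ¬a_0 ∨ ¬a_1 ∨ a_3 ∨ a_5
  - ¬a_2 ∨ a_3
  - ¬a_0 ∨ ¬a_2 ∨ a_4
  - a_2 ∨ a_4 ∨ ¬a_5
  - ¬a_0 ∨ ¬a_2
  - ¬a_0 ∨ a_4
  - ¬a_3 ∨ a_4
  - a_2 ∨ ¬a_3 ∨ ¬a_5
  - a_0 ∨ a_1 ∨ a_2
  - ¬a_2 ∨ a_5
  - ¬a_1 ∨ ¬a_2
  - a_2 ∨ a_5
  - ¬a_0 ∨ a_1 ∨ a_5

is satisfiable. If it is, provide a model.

a_0: True; a_1: False; a_2: False; a_3: False; a_4: True; a_5: True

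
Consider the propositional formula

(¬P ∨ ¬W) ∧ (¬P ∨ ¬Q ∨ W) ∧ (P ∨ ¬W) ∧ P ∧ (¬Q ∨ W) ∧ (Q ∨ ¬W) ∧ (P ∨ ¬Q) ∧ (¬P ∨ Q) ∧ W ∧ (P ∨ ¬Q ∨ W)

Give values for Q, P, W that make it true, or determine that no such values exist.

The formula is unsatisfiable.

Case P = True:
  (¬P ∨ ¬W) forces W = False.
  Clause (W) is falsified — contradiction.
Case P = False:
  Clause (P) is falsified — contradiction.
Both cases fail, so the formula is unsatisfiable.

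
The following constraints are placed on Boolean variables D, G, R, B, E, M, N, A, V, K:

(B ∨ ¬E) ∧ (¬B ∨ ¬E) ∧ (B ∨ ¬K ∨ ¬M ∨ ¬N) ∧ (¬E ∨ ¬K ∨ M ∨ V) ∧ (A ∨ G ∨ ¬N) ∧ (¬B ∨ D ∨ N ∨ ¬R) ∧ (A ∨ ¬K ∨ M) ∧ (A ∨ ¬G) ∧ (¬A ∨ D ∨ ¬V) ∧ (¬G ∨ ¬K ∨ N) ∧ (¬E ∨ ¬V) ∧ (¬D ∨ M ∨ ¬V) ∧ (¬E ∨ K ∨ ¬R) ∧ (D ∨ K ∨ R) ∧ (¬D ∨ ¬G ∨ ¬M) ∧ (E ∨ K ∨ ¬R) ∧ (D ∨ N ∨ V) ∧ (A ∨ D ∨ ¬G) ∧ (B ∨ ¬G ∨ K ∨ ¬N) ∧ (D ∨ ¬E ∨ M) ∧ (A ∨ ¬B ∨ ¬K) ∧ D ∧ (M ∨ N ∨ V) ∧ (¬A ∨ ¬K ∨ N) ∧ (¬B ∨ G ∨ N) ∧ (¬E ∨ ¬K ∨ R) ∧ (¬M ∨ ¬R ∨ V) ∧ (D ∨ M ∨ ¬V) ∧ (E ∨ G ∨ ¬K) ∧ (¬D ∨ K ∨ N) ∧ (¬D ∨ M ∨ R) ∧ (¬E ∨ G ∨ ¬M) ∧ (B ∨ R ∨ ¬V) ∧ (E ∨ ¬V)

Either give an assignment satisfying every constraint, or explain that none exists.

Unit clause (D) forces D = True.
Set G = True.
  then (A ∨ ¬G) forces A = True.
  then (¬D ∨ ¬G ∨ ¬M) forces M = False.
  then (¬D ∨ M ∨ R) forces R = True.
  then (¬D ∨ M ∨ ¬V) forces V = False.
  then (M ∨ N ∨ V) forces N = True.
Set B = True.
  then (¬B ∨ ¬E) forces E = False.
  then (E ∨ K ∨ ¬R) forces K = True.
All clauses satisfied.

D = True, G = True, R = True, B = True, E = False, M = False, N = True, A = True, V = False, K = True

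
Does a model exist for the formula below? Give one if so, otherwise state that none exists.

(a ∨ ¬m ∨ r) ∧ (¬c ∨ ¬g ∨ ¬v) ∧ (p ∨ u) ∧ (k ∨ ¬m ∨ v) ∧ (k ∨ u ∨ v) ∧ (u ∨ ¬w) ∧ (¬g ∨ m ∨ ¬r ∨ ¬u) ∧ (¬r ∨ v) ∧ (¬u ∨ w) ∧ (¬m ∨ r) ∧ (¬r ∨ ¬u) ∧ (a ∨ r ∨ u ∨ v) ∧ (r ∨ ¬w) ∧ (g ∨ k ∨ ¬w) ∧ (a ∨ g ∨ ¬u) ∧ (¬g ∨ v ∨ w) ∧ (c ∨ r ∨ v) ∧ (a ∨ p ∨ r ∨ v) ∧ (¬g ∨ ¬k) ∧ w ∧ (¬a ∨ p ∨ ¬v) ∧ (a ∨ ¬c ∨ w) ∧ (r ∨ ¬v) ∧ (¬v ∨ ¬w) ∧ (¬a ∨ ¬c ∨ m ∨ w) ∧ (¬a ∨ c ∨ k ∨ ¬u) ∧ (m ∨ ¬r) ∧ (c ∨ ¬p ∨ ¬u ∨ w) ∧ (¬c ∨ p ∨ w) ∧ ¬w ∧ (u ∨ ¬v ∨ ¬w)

Case w = True:
  Clause (¬w) is falsified — contradiction.
Case w = False:
  Clause (w) is falsified — contradiction.
Both cases fail, so the formula is unsatisfiable.

Unsatisfiable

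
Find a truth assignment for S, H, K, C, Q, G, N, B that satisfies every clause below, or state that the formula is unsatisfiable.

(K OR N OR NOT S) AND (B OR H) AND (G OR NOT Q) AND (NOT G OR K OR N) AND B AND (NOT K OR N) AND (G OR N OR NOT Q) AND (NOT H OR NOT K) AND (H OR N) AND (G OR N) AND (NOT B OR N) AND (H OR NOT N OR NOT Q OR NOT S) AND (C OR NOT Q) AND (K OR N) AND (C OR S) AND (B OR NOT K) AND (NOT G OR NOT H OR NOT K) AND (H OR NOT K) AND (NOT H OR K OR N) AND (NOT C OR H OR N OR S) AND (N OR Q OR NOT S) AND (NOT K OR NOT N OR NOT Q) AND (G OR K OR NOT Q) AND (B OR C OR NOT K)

Unit clause (B) forces B = True.
In (NOT B OR N) only N is left, so N = True.
Set S = True.
Set H = True.
  then (NOT H OR NOT K) forces K = False.
Set C = False.
  then (C OR NOT Q) forces Q = False.
Set G = False.
All clauses satisfied.

S = True, H = True, K = False, C = False, Q = False, G = False, N = True, B = True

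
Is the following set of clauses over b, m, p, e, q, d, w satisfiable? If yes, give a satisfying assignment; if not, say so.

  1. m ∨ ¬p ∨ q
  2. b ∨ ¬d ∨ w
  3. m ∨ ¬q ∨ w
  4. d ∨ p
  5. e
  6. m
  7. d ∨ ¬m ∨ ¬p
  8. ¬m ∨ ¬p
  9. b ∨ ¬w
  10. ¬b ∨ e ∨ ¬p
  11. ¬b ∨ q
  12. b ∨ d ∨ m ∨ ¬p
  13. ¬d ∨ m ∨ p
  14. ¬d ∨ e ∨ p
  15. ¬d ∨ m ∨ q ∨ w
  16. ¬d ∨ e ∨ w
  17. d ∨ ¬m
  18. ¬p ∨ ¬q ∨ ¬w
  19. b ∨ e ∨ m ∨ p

b = True; m = True; p = False; e = True; q = True; d = True; w = True

Unit clause (e) forces e = True.
Unit clause (m) forces m = True.
In (¬m ∨ ¬p) only ¬p is left, so p = False.
In (d ∨ ¬m) only d is left, so d = True.
Try b = False:
  (b ∨ ¬d ∨ w) forces w = True.
  clause (b ∨ ¬w) is falsified — backtrack.
So b = True.
  then (¬b ∨ q) forces q = True.
Set w = True.
All clauses satisfied.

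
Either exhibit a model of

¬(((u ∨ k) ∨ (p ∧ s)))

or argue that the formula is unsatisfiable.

u: False, p: False, s: True, k: False

  ¬(((u ∨ k) ∨ (p ∧ s))) = True
    (u ∨ k) ∨ (p ∧ s) = False
      u ∨ k = False
      p ∧ s = False
The formula evaluates to True.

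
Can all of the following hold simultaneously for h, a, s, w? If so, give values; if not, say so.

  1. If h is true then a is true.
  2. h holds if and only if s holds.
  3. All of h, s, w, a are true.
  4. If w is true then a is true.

h = True; a = True; s = True; w = True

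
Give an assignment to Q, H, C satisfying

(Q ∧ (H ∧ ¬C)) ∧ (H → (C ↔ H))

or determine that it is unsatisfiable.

The formula is unsatisfiable.

Case H = True: the formula simplifies to (Q ∧ ¬C) ∧ C.
  C = True: the conjunct ¬C is False.
  C = False: the conjunct C is False.
Case H = False: the conjunct H is False.
Both cases fail — unsatisfiable.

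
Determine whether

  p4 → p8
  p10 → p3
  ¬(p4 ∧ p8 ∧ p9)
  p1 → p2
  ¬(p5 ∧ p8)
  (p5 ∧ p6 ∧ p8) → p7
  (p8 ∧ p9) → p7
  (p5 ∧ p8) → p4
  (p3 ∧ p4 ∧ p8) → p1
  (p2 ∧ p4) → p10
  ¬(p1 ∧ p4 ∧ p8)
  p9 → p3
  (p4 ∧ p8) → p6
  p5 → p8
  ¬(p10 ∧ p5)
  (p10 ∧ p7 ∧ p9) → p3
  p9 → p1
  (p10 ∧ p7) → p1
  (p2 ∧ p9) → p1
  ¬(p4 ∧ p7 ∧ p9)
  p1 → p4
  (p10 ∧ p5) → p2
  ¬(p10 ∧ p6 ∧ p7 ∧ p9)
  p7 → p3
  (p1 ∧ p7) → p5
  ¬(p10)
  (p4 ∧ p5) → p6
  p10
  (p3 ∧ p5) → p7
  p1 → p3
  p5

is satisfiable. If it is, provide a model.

Unsatisfiable — no assignment works.

Case p10 = True:
  Clause (¬p10) is falsified — contradiction.
Case p10 = False:
  Clause (p10) is falsified — contradiction.
Both cases fail, so the formula is unsatisfiable.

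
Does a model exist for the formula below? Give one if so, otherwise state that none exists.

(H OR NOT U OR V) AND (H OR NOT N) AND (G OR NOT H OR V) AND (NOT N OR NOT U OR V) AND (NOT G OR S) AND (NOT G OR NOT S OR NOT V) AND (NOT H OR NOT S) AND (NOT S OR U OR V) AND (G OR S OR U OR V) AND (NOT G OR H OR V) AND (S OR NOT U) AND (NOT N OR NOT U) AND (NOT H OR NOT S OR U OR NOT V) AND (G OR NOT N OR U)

U = False, S = False, H = False, G = False, N = False, V = True

Set U = False.
Set S = False.
  then (NOT G OR S) forces G = False.
  then (G OR S OR U OR V) forces V = True.
  then (G OR NOT N OR U) forces N = False.
Set H = False.
All clauses satisfied.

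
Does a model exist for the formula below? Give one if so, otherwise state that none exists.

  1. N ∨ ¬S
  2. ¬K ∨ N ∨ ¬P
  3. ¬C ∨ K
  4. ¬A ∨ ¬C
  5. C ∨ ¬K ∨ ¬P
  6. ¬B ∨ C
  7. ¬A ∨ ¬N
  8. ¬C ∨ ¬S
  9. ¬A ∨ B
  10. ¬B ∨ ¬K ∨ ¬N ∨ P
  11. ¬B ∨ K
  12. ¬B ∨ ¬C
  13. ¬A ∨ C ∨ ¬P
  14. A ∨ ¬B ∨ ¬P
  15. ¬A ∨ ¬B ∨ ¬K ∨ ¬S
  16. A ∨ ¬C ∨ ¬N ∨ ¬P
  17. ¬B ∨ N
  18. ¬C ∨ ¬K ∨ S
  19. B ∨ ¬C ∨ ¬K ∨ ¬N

Try A = True:
  (¬A ∨ ¬C) forces C = False.
  (¬B ∨ C) forces B = False.
  clause (¬A ∨ B) is falsified — backtrack.
So A = False.
Set B = False.
Set N = False.
  then (N ∨ ¬S) forces S = False.
Set C = False.
Set K = False.
Set P = True.
All clauses satisfied.

A=F, B=F, N=F, C=F, K=F, S=F, P=T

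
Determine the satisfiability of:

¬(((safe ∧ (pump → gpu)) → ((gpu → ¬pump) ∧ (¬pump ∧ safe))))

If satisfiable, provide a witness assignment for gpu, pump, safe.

gpu = True, pump = True, safe = True

  ¬(((safe ∧ (pump → gpu)) → ((gpu → ¬pump) ∧ (¬pump ∧ safe)))) = True
    (safe ∧ (pump → gpu)) → ((gpu → ¬pump) ∧ (¬pump ∧ safe)) = False
      safe ∧ (pump → gpu) = True
        pump → gpu = True
      (gpu → ¬pump) ∧ (¬pump ∧ safe) = False
        gpu → ¬pump = False
          ¬pump = False
        ¬pump ∧ safe = False
          ¬pump = False
The formula evaluates to True.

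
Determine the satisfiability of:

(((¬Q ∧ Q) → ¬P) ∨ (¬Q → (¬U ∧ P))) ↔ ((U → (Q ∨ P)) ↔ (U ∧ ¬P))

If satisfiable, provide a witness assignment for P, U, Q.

P: False, U: True, Q: True

  (((¬Q ∧ Q) → ¬P) ∨ (¬Q → (¬U ∧ P))) ↔ ((U → (Q ∨ P)) ↔ (U ∧ ¬P)) = True
    ((¬Q ∧ Q) → ¬P) ∨ (¬Q → (¬U ∧ P)) = True
      (¬Q ∧ Q) → ¬P = True
        ¬Q ∧ Q = False
          ¬Q = False
        ¬P = True
      ¬Q → (¬U ∧ P) = True
        ¬Q = False
        ¬U ∧ P = False
          ¬U = False
    (U → (Q ∨ P)) ↔ (U ∧ ¬P) = True
      U → (Q ∨ P) = True
        Q ∨ P = True
      U ∧ ¬P = True
        ¬P = True
The formula evaluates to True.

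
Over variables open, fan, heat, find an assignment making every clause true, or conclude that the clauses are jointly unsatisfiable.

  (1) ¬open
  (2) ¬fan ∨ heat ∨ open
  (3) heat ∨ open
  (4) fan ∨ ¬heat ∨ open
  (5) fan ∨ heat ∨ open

Unit clause (¬open) forces open = False.
In (heat ∨ open) only heat is left, so heat = True.
In (fan ∨ ¬heat ∨ open) only fan is left, so fan = True.
All clauses satisfied.

open=F, fan=T, heat=T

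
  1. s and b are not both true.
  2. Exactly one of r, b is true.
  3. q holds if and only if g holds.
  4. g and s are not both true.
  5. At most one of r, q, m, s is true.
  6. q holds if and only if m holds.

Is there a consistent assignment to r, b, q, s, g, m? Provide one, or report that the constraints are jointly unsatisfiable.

r=T, b=F, q=F, s=F, g=F, m=F

  (1) s=F, b=F — not both ✓
  (2) {r, b}: 1 true — exactly one ✓
  (3) q=F, g=F — same ✓
  (4) g=F, s=F — not both ✓
  (5) {r, q, m, s}: 1 true — at most one ✓
  (6) q=F, m=F — same ✓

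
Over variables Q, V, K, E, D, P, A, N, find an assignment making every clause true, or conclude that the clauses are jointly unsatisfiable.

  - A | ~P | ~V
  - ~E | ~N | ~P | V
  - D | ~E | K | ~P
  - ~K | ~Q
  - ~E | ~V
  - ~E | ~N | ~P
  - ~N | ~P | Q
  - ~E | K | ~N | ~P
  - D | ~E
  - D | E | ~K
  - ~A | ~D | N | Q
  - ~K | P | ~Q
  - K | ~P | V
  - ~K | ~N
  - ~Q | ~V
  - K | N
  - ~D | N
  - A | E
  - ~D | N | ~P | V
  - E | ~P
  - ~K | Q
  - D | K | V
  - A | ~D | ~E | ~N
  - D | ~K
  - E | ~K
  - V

Unit clause (V) forces V = True.
In (~E | ~V) only ~E is left, so E = False.
In (~Q | ~V) only ~Q is left, so Q = False.
In (A | E) only A is left, so A = True.
In (E | ~P) only ~P is left, so P = False.
In (~K | Q) only ~K is left, so K = False.
In (K | N) only N is left, so N = True.
Set D = True.
All clauses satisfied.

Q = False, V = True, K = False, E = False, D = True, P = False, A = True, N = True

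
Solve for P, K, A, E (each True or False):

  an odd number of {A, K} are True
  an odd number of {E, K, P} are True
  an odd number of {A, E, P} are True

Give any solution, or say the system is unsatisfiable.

Adding constraints 1, 2, 3 mod 2: every variable appears an even number of times on the left, so the left side is 0.
But the right sides sum to 1 (mod 2). 0 ≠ 1 — the system is inconsistent.

No satisfying assignment exists.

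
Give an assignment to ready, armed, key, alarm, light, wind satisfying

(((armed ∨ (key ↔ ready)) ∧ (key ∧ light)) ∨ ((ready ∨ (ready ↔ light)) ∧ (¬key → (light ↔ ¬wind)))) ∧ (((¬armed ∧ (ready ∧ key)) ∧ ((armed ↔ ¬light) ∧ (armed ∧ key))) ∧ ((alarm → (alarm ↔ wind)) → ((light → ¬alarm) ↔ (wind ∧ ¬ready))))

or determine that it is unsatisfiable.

Case armed = True: the conjunct ¬armed is False.
Case armed = False: the conjunct armed is False.
Both cases fail — unsatisfiable.

Unsatisfiable — no assignment works.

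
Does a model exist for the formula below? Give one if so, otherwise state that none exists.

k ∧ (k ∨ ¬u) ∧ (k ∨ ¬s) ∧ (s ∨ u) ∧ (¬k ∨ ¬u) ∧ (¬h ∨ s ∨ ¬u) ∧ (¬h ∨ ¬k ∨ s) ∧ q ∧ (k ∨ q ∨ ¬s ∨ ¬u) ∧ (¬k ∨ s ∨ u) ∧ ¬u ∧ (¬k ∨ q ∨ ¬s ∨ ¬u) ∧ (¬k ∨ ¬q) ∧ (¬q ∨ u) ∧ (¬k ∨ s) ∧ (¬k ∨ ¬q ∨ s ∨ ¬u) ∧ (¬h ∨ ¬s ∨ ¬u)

Unsatisfiable

Case q = True:
  (k) forces k = True.
  Clause (¬k ∨ ¬q) is falsified — contradiction.
Case q = False:
  Clause (q) is falsified — contradiction.
Both cases fail, so the formula is unsatisfiable.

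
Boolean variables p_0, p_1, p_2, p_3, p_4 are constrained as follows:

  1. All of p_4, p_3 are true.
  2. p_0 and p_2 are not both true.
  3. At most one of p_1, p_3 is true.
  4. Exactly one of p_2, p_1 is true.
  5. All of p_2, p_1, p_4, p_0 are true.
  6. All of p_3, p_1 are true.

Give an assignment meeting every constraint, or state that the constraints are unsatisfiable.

No satisfying assignment exists.

Case p_1 = True:
  (1) forces p_4 = True.
  (1) forces p_3 = True.
  Constraint (3) is violated (p_1=T, p_3=T) — contradiction.
Case p_1 = False:
  Constraint (5) is violated (p_1=F) — contradiction.
Both cases fail — unsatisfiable.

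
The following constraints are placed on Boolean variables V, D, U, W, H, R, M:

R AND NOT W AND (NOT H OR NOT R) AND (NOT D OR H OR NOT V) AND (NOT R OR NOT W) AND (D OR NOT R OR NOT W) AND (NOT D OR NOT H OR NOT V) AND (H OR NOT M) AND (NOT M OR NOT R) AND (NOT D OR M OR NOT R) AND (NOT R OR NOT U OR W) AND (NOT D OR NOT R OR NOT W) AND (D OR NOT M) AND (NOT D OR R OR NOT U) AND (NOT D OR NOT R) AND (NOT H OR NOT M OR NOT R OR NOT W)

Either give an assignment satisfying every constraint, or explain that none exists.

V=T, D=F, U=F, W=F, H=F, R=T, M=F

Unit clause (R) forces R = True.
Unit clause (NOT W) forces W = False.
In (NOT H OR NOT R) only NOT H is left, so H = False.
In (H OR NOT M) only NOT M is left, so M = False.
In (NOT D OR M OR NOT R) only NOT D is left, so D = False.
In (NOT R OR NOT U OR W) only NOT U is left, so U = False.
Set V = True.
All clauses satisfied.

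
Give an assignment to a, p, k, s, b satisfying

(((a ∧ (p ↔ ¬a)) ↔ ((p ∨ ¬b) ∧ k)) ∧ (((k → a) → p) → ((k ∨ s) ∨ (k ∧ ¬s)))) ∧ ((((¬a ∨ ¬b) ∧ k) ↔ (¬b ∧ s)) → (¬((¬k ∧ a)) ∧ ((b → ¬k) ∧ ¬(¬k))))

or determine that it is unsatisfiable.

a: False, p: False, k: True, s: False, b: True

  ((a ∧ (p ↔ ¬a)) ↔ ((p ∨ ¬b) ∧ k)) ∧ (((k → a) → p) → ((k ∨ s) ∨ (k ∧ ¬s))) = True
    (a ∧ (p ↔ ¬a)) ↔ ((p ∨ ¬b) ∧ k) = True
      a ∧ (p ↔ ¬a) = False
        p ↔ ¬a = False
          ¬a = True
      (p ∨ ¬b) ∧ k = False
        p ∨ ¬b = False
          ¬b = False
    ((k → a) → p) → ((k ∨ s) ∨ (k ∧ ¬s)) = True
      (k → a) → p = True
        k → a = False
      (k ∨ s) ∨ (k ∧ ¬s) = True
        k ∨ s = True
        k ∧ ¬s = True
          ¬s = True
  (((¬a ∨ ¬b) ∧ k) ↔ (¬b ∧ s)) → (¬((¬k ∧ a)) ∧ ((b → ¬k) ∧ ¬(¬k))) = True
    ((¬a ∨ ¬b) ∧ k) ↔ (¬b ∧ s) = False
      (¬a ∨ ¬b) ∧ k = True
        ¬a ∨ ¬b = True
          ¬a = True
          ¬b = False
      ¬b ∧ s = False
        ¬b = False
    ¬((¬k ∧ a)) ∧ ((b → ¬k) ∧ ¬(¬k)) = False
      ¬((¬k ∧ a)) = True
        ¬k ∧ a = False
          ¬k = False
      (b → ¬k) ∧ ¬(¬k) = False
        b → ¬k = False
          ¬k = False
        ¬(¬k) = True
          ¬k = False
Both conjuncts True, so the formula holds.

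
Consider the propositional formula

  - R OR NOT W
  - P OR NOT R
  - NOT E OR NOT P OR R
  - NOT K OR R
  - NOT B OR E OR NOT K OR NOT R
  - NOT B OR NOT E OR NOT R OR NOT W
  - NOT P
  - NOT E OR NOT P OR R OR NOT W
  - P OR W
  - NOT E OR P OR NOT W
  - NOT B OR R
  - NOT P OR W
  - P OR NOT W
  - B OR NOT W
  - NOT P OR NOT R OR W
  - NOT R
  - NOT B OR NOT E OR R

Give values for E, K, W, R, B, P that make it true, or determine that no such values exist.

Case W = True:
  (R OR NOT W) forces R = True.
  Clause (NOT R) is falsified — contradiction.
Case W = False:
  (NOT P) forces P = False.
  Clause (P OR W) is falsified — contradiction.
Both cases fail, so the formula is unsatisfiable.

UNSATISFIABLE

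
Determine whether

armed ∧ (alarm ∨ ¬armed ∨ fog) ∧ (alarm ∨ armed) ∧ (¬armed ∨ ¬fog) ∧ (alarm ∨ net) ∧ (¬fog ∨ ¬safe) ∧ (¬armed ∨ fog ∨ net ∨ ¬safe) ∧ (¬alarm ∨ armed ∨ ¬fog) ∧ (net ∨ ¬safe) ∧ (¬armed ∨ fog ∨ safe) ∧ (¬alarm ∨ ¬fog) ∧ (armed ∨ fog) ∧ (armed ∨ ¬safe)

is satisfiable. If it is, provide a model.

armed = True, safe = True, alarm = True, fog = False, net = True

Unit clause (armed) forces armed = True.
In (¬armed ∨ ¬fog) only ¬fog is left, so fog = False.
In (¬armed ∨ fog ∨ safe) only safe is left, so safe = True.
In (alarm ∨ ¬armed ∨ fog) only alarm is left, so alarm = True.
In (¬armed ∨ fog ∨ net ∨ ¬safe) only net is left, so net = True.
All clauses satisfied.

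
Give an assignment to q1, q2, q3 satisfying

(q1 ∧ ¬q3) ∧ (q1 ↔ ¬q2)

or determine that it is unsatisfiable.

q1: True, q2: False, q3: False

  q1 ∧ ¬q3 = True
    ¬q3 = True
  q1 ↔ ¬q2 = True
    ¬q2 = True
Both conjuncts True, so the formula holds.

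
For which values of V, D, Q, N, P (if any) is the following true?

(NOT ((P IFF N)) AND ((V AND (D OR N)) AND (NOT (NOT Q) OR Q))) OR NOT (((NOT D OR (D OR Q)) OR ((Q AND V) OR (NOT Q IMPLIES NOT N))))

V = True, D = True, Q = True, N = True, P = False

  (NOT ((P IFF N)) AND ((V AND (D OR N)) AND (NOT (NOT Q) OR Q))) OR NOT (((NOT D OR (D OR Q)) OR ((Q AND V) OR (NOT Q IMPLIES NOT N)))) = True
    NOT ((P IFF N)) AND ((V AND (D OR N)) AND (NOT (NOT Q) OR Q)) = True
      NOT ((P IFF N)) = True
        P IFF N = False
      (V AND (D OR N)) AND (NOT (NOT Q) OR Q) = True
        V AND (D OR N) = True
          D OR N = True
        NOT (NOT Q) OR Q = True
          NOT (NOT Q) = True
            NOT Q = False
    NOT (((NOT D OR (D OR Q)) OR ((Q AND V) OR (NOT Q IMPLIES NOT N)))) = False
      (NOT D OR (D OR Q)) OR ((Q AND V) OR (NOT Q IMPLIES NOT N)) = True
        NOT D OR (D OR Q) = True
          NOT D = False
          D OR Q = True
        (Q AND V) OR (NOT Q IMPLIES NOT N) = True
          Q AND V = True
          NOT Q IMPLIES NOT N = True
            NOT Q = False
            NOT N = False
The formula evaluates to True.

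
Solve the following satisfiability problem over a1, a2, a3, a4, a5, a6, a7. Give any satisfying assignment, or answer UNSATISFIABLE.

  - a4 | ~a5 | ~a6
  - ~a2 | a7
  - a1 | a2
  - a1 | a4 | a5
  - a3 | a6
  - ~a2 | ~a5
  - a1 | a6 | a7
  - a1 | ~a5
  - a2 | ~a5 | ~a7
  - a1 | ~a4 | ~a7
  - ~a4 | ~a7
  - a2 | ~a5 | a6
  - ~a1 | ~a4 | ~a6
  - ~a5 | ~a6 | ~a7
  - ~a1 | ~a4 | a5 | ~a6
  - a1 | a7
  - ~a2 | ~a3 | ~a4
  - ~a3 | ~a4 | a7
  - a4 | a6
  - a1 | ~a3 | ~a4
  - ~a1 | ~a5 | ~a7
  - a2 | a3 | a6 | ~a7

a1=T, a2=F, a3=T, a4=F, a5=F, a6=T, a7=T

Try a1 = False:
  (a1 | a2) forces a2 = True.
  (~a2 | a7) forces a7 = True.
  (~a2 | ~a5) forces a5 = False.
  (a1 | a4 | a5) forces a4 = True.
  clause (a1 | ~a4 | ~a7) is falsified — backtrack.
So a1 = True.
Set a2 = False.
Set a3 = True.
Set a4 = False.
  then (a4 | a6) forces a6 = True.
  then (a4 | ~a5 | ~a6) forces a5 = False.
Set a7 = True.
All clauses satisfied.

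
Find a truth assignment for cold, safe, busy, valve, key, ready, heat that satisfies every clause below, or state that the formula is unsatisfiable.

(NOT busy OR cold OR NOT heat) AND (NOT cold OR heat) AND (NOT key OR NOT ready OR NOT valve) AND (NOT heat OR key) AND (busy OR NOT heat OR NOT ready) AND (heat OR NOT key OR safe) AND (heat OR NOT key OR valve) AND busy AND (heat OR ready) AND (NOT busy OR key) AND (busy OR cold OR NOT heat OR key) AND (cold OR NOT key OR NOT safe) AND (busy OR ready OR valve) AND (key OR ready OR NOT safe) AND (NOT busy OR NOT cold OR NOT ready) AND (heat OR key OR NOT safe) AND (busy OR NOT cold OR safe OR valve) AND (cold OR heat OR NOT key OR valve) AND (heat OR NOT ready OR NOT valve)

cold = True, safe = False, busy = True, valve = False, key = True, ready = False, heat = True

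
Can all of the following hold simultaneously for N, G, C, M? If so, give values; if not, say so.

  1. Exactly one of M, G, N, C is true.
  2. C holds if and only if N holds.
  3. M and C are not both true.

N = False, G = False, C = False, M = True

  (1) {M, G, N, C}: 1 true — exactly one ✓
  (2) C=F, N=F — same ✓
  (3) M=T, C=F — not both ✓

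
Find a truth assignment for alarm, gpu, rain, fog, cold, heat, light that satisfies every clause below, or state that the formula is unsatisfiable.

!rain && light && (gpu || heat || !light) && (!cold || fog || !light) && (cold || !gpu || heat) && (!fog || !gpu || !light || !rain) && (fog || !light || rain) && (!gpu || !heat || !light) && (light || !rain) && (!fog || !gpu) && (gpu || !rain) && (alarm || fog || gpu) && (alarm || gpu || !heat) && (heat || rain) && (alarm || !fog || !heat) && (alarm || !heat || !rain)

alarm = True; gpu = False; rain = False; fog = True; cold = True; heat = True; light = True

Unit clause (!rain) forces rain = False.
Unit clause (light) forces light = True.
In (fog || !light || rain) only fog is left, so fog = True.
In (!fog || !gpu) only !gpu is left, so gpu = False.
In (heat || rain) only heat is left, so heat = True.
In (alarm || !fog || !heat) only alarm is left, so alarm = True.
Set cold = True.
All clauses satisfied.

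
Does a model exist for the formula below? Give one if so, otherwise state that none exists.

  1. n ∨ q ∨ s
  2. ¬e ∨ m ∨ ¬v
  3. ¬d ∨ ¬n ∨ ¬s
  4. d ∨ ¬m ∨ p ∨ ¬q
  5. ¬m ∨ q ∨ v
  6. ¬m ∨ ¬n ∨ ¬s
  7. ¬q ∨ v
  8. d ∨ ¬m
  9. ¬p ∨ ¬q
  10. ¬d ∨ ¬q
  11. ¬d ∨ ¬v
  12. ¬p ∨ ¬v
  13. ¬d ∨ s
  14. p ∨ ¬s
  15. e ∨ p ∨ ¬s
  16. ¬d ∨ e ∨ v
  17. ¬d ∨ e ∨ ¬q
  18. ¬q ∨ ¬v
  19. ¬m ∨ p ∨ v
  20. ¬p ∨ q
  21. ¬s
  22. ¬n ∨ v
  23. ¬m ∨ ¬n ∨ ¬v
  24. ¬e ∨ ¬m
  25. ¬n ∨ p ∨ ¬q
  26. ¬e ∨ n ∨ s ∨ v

Unit clause (¬s) forces s = False.
In (¬d ∨ s) only ¬d is left, so d = False.
In (d ∨ ¬m) only ¬m is left, so m = False.
Try p = True:
  (¬p ∨ ¬q) forces q = False.
  clause (¬p ∨ q) is falsified — backtrack.
So p = False.
Set e = False.
Try n = False:
  (n ∨ q ∨ s) forces q = True.
  (¬q ∨ v) forces v = True.
  clause (¬q ∨ ¬v) is falsified — backtrack.
So n = True.
  then (¬n ∨ v) forces v = True.
  then (¬n ∨ p ∨ ¬q) forces q = False.
All clauses satisfied.

p: False; e: False; n: True; s: False; m: False; v: True; q: False; d: False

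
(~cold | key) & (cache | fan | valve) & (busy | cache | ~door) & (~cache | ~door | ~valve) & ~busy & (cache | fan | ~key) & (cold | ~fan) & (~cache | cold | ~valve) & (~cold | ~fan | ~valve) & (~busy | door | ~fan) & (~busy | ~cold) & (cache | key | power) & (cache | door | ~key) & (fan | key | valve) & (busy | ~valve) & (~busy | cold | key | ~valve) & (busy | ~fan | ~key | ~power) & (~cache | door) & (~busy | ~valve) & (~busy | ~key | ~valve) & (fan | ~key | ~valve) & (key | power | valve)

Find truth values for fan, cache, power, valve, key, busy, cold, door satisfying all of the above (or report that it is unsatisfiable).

Unit clause (~busy) forces busy = False.
In (busy | ~valve) only ~valve is left, so valve = False.
Set fan = True.
  then (cold | ~fan) forces cold = True.
  then (~cold | key) forces key = True.
  then (busy | ~fan | ~key | ~power) forces power = False.
Try cache = False:
  (busy | cache | ~door) forces door = False.
  clause (cache | door | ~key) is falsified — backtrack.
So cache = True.
  then (~cache | door) forces door = True.
All clauses satisfied.

fan=T, cache=T, power=F, valve=F, key=T, busy=F, cold=T, door=T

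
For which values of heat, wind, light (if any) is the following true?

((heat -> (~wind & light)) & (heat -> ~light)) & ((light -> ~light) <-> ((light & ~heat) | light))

UNSATISFIABLE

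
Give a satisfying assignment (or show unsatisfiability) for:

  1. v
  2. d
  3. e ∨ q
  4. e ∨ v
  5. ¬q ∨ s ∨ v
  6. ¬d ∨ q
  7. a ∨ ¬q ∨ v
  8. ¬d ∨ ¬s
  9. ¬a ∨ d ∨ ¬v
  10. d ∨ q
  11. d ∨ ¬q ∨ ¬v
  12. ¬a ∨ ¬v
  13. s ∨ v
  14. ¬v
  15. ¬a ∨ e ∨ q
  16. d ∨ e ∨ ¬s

UNSATISFIABLE

Case v = True:
  Clause (¬v) is falsified — contradiction.
Case v = False:
  Clause (v) is falsified — contradiction.
Both cases fail, so the formula is unsatisfiable.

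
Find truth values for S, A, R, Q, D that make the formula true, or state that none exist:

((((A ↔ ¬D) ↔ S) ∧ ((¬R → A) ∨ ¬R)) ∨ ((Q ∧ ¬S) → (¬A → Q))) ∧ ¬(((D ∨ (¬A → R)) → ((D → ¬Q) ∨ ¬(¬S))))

S: False, A: True, R: True, Q: True, D: True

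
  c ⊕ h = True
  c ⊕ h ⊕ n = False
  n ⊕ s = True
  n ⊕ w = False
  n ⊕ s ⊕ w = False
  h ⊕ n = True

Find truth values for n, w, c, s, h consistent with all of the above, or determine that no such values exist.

n = True; w = True; c = True; s = False; h = False

c ⊕ h = T ⊕ F = True ✓
c ⊕ h ⊕ n = T ⊕ F ⊕ T = False ✓
n ⊕ s = T ⊕ F = True ✓
n ⊕ w = T ⊕ T = False ✓
n ⊕ s ⊕ w = T ⊕ F ⊕ T = False ✓
h ⊕ n = F ⊕ T = True ✓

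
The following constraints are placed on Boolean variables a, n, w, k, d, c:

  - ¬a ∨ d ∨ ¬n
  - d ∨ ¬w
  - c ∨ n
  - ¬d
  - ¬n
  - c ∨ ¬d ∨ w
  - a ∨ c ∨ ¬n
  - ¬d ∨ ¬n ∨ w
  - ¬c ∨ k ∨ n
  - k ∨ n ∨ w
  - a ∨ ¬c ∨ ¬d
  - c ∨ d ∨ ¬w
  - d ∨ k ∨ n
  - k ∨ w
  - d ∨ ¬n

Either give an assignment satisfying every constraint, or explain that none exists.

a=F, n=F, w=F, k=T, d=F, c=T

Unit clause (¬d) forces d = False.
Unit clause (¬n) forces n = False.
In (d ∨ k ∨ n) only k is left, so k = True.
In (d ∨ ¬w) only ¬w is left, so w = False.
In (c ∨ n) only c is left, so c = True.
Set a = False.
All clauses satisfied.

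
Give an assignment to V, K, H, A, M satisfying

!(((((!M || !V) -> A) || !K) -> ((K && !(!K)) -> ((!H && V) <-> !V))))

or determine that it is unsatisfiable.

V: True, K: True, H: False, A: True, M: True

  !(((((!M || !V) -> A) || !K) -> ((K && !(!K)) -> ((!H && V) <-> !V)))) = True
    (((!M || !V) -> A) || !K) -> ((K && !(!K)) -> ((!H && V) <-> !V)) = False
      ((!M || !V) -> A) || !K = True
        (!M || !V) -> A = True
          !M || !V = False
            !M = False
            !V = False
        !K = False
      (K && !(!K)) -> ((!H && V) <-> !V) = False
        K && !(!K) = True
          !(!K) = True
            !K = False
        (!H && V) <-> !V = False
          !H && V = True
            !H = True
          !V = False
The formula evaluates to True.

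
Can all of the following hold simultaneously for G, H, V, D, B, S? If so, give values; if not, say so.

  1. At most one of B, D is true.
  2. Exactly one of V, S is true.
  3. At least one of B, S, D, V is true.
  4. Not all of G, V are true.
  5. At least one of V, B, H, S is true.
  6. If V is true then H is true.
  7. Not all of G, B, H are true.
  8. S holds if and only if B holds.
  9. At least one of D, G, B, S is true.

G = False, H = True, V = True, D = True, B = False, S = False

  (1) {B, D}: 1 true — at most one ✓
  (2) {V, S}: 1 true — exactly one ✓
  (3) {B, S, D, V}: 2 true — at least one ✓
  (4) {G, V}: 1/2 true — not all ✓
  (5) {V, B, H, S}: 2 true — at least one ✓
  (6) V=T ⇒ H: T ✓
  (7) {G, B, H}: 1/3 true — not all ✓
  (8) S=F, B=F — same ✓
  (9) {D, G, B, S}: 1 true — at least one ✓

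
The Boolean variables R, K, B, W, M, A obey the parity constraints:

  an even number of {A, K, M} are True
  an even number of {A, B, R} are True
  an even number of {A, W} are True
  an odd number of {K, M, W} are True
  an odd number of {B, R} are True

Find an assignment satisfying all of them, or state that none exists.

Adding constraints 1, 3, 4 mod 2: every variable appears an even number of times on the left, so the left side is 0.
But the right sides sum to 1 (mod 2). 0 ≠ 1 — the system is inconsistent.

Unsatisfiable — no assignment works.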